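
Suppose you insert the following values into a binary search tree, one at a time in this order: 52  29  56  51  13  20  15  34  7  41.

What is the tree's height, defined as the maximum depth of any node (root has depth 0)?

4

52: root
29: left child of 52 (depth 1)
56: right child of 52 (depth 1)
51: right child of 29 (depth 2)
13: left child of 29 (depth 2)
20: right child of 13 (depth 3)
15: left child of 20 (depth 4)
34: left child of 51 (depth 3)
7: left child of 13 (depth 3)
41: right child of 34 (depth 4)

The deepest node is 15 at depth 4.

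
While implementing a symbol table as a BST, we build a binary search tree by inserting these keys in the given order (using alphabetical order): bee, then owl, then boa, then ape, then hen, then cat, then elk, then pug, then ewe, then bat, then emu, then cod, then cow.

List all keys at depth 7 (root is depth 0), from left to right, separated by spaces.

cow emu

Insert bee: tree is empty, so bee becomes the root.
Insert owl: owl > bee → go right. Place as right child of bee.
Insert boa: boa > bee → go right; boa < owl → go left. Place as left child of owl.
Insert ape: ape < bee → go left. Place as left child of bee.
Insert hen: hen > bee → go right; hen < owl → go left; hen > boa → go right. Place as right child of boa.
Insert cat: cat > bee → go right; cat < owl → go left; cat > boa → go right; cat < hen → go left. Place as left child of hen.
Insert elk: elk > bee → go right; elk < owl → go left; elk > boa → go right; elk < hen → go left; elk > cat → go right. Place as right child of cat.
Insert pug: pug > bee → go right; pug > owl → go right. Place as right child of owl.
Insert ewe: ewe > bee → go right; ewe < owl → go left; ewe > boa → go right; ewe < hen → go left; ewe > cat → go right; ewe > elk → go right. Place as right child of elk.
Insert bat: bat < bee → go left; bat > ape → go right. Place as right child of ape.
Insert emu: emu > bee → go right; emu < owl → go left; emu > boa → go right; emu < hen → go left; emu > cat → go right; emu > elk → go right; emu < ewe → go left. Place as left child of ewe.
Insert cod: cod > bee → go right; cod < owl → go left; cod > boa → go right; cod < hen → go left; cod > cat → go right; cod < elk → go left. Place as left child of elk.
Insert cow: cow > bee → go right; cow < owl → go left; cow > boa → go right; cow < hen → go left; cow > cat → go right; cow < elk → go left; cow > cod → go right. Place as right child of cod.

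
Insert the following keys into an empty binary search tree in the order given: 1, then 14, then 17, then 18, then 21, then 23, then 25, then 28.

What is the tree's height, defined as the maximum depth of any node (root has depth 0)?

1: root
14: right child of 1 (depth 1)
17: right child of 14 (depth 2)
18: right child of 17 (depth 3)
21: right child of 18 (depth 4)
23: right child of 21 (depth 5)
25: right child of 23 (depth 6)
28: right child of 25 (depth 7)

The deepest node is 28 at depth 7.

7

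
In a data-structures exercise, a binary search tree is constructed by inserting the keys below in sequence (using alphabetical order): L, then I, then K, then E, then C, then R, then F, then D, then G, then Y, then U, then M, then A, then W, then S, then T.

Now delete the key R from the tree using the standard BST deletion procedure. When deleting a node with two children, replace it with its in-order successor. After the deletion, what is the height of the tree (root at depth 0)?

L: root
I: left child of L (depth 1)
K: right child of I (depth 2)
E: left child of I (depth 2)
C: left child of E (depth 3)
R: right child of L (depth 1)
F: right child of E (depth 3)
D: right child of C (depth 4)
G: right child of F (depth 4)
Y: right child of R (depth 2)
U: left child of Y (depth 3)
M: left child of R (depth 2)
A: left child of C (depth 4)
W: right child of U (depth 4)
S: left child of U (depth 4)
T: right child of S (depth 5)

Delete R (two children — replace with in-order successor).
After deletion, deepest node is D at depth 4.

4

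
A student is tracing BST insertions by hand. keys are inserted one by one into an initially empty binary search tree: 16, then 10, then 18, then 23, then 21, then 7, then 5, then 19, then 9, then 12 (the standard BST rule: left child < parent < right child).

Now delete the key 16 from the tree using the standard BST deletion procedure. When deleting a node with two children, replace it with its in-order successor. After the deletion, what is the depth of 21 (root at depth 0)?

2

Insert 16: tree is empty, so 16 becomes the root.
Insert 10: 10 < 16 → go left. Place as left child of 16.
Insert 18: 18 > 16 → go right. Place as right child of 16.
Insert 23: 23 > 16 → go right; 23 > 18 → go right. Place as right child of 18.
Insert 21: 21 > 16 → go right; 21 > 18 → go right; 21 < 23 → go left. Place as left child of 23.
Insert 7: 7 < 16 → go left; 7 < 10 → go left. Place as left child of 10.
Insert 5: 5 < 16 → go left; 5 < 10 → go left; 5 < 7 → go left. Place as left child of 7.
Insert 19: 19 > 16 → go right; 19 > 18 → go right; 19 < 23 → go left; 19 < 21 → go left. Place as left child of 21.
Insert 9: 9 < 16 → go left; 9 < 10 → go left; 9 > 7 → go right. Place as right child of 7.
Insert 12: 12 < 16 → go left; 12 > 10 → go right. Place as right child of 10.

Delete 16 (two children — replace with in-order successor).
After deletion, path to 21: 18 → 23 → 21.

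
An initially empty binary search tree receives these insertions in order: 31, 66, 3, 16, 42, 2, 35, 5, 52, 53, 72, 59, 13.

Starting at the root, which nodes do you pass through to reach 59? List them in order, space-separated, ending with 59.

31: root
66: right child of 31 (depth 1)
3: left child of 31 (depth 1)
16: right child of 3 (depth 2)
42: left child of 66 (depth 2)
2: left child of 3 (depth 2)
35: left child of 42 (depth 3)
5: left child of 16 (depth 3)
52: right child of 42 (depth 3)
53: right child of 52 (depth 4)
72: right child of 66 (depth 2)
59: right child of 53 (depth 5)
13: right child of 5 (depth 4)

31 66 42 52 53 59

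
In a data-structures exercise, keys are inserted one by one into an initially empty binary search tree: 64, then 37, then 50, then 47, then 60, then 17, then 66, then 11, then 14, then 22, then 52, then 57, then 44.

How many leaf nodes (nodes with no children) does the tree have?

Insert 64: tree is empty, so 64 becomes the root.
Insert 37: 37 < 64 → go left. Place as left child of 64.
Insert 50: 50 < 64 → go left; 50 > 37 → go right. Place as right child of 37.
Insert 47: 47 < 64 → go left; 47 > 37 → go right; 47 < 50 → go left. Place as left child of 50.
Insert 60: 60 < 64 → go left; 60 > 37 → go right; 60 > 50 → go right. Place as right child of 50.
Insert 17: 17 < 64 → go left; 17 < 37 → go left. Place as left child of 37.
Insert 66: 66 > 64 → go right. Place as right child of 64.
Insert 11: 11 < 64 → go left; 11 < 37 → go left; 11 < 17 → go left. Place as left child of 17.
Insert 14: 14 < 64 → go left; 14 < 37 → go left; 14 < 17 → go left; 14 > 11 → go right. Place as right child of 11.
Insert 22: 22 < 64 → go left; 22 < 37 → go left; 22 > 17 → go right. Place as right child of 17.
Insert 52: 52 < 64 → go left; 52 > 37 → go right; 52 > 50 → go right; 52 < 60 → go left. Place as left child of 60.
Insert 57: 57 < 64 → go left; 57 > 37 → go right; 57 > 50 → go right; 57 < 60 → go left; 57 > 52 → go right. Place as right child of 52.
Insert 44: 44 < 64 → go left; 44 > 37 → go right; 44 < 50 → go left; 44 < 47 → go left. Place as left child of 47.

Leaves: 14, 22, 44, 57, 66 — 5 in total.

5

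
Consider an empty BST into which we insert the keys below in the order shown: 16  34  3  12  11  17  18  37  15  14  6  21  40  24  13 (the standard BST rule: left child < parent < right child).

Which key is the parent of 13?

14

Insert 16: tree is empty, so 16 becomes the root.
Insert 34: 34 > 16 → go right. Place as right child of 16.
Insert 3: 3 < 16 → go left. Place as left child of 16.
Insert 12: 12 < 16 → go left; 12 > 3 → go right. Place as right child of 3.
Insert 11: 11 < 16 → go left; 11 > 3 → go right; 11 < 12 → go left. Place as left child of 12.
Insert 17: 17 > 16 → go right; 17 < 34 → go left. Place as left child of 34.
Insert 18: 18 > 16 → go right; 18 < 34 → go left; 18 > 17 → go right. Place as right child of 17.
Insert 37: 37 > 16 → go right; 37 > 34 → go right. Place as right child of 34.
Insert 15: 15 < 16 → go left; 15 > 3 → go right; 15 > 12 → go right. Place as right child of 12.
Insert 14: 14 < 16 → go left; 14 > 3 → go right; 14 > 12 → go right; 14 < 15 → go left. Place as left child of 15.
Insert 6: 6 < 16 → go left; 6 > 3 → go right; 6 < 12 → go left; 6 < 11 → go left. Place as left child of 11.
Insert 21: 21 > 16 → go right; 21 < 34 → go left; 21 > 17 → go right; 21 > 18 → go right. Place as right child of 18.
Insert 40: 40 > 16 → go right; 40 > 34 → go right; 40 > 37 → go right. Place as right child of 37.
Insert 24: 24 > 16 → go right; 24 < 34 → go left; 24 > 17 → go right; 24 > 18 → go right; 24 > 21 → go right. Place as right child of 21.
Insert 13: 13 < 16 → go left; 13 > 3 → go right; 13 > 12 → go right; 13 < 15 → go left; 13 < 14 → go left. Place as left child of 14.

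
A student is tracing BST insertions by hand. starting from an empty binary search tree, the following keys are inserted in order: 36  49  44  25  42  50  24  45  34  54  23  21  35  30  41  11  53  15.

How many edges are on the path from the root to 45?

3

36: root
49: right child of 36 (depth 1)
44: left child of 49 (depth 2)
25: left child of 36 (depth 1)
42: left child of 44 (depth 3)
50: right child of 49 (depth 2)
24: left child of 25 (depth 2)
45: right child of 44 (depth 3)
34: right child of 25 (depth 2)
54: right child of 50 (depth 3)
23: left child of 24 (depth 3)
21: left child of 23 (depth 4)
35: right child of 34 (depth 3)
30: left child of 34 (depth 3)
41: left child of 42 (depth 4)
11: left child of 21 (depth 5)
53: left child of 54 (depth 4)
15: right child of 11 (depth 6)

Path to 45: 36 → 49 → 44 → 45, which is 3 edges.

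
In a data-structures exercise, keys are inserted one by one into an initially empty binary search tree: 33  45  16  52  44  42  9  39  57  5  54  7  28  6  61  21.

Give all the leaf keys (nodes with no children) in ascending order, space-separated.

6 21 39 54 61

Insert 33: tree is empty, so 33 becomes the root.
Insert 45: 45 > 33 → go right. Place as right child of 33.
Insert 16: 16 < 33 → go left. Place as left child of 33.
Insert 52: 52 > 33 → go right; 52 > 45 → go right. Place as right child of 45.
Insert 44: 44 > 33 → go right; 44 < 45 → go left. Place as left child of 45.
Insert 42: 42 > 33 → go right; 42 < 45 → go left; 42 < 44 → go left. Place as left child of 44.
Insert 9: 9 < 33 → go left; 9 < 16 → go left. Place as left child of 16.
Insert 39: 39 > 33 → go right; 39 < 45 → go left; 39 < 44 → go left; 39 < 42 → go left. Place as left child of 42.
Insert 57: 57 > 33 → go right; 57 > 45 → go right; 57 > 52 → go right. Place as right child of 52.
Insert 5: 5 < 33 → go left; 5 < 16 → go left; 5 < 9 → go left. Place as left child of 9.
Insert 54: 54 > 33 → go right; 54 > 45 → go right; 54 > 52 → go right; 54 < 57 → go left. Place as left child of 57.
Insert 7: 7 < 33 → go left; 7 < 16 → go left; 7 < 9 → go left; 7 > 5 → go right. Place as right child of 5.
Insert 28: 28 < 33 → go left; 28 > 16 → go right. Place as right child of 16.
Insert 6: 6 < 33 → go left; 6 < 16 → go left; 6 < 9 → go left; 6 > 5 → go right; 6 < 7 → go left. Place as left child of 7.
Insert 61: 61 > 33 → go right; 61 > 45 → go right; 61 > 52 → go right; 61 > 57 → go right. Place as right child of 57.
Insert 21: 21 < 33 → go left; 21 > 16 → go right; 21 < 28 → go left. Place as left child of 28.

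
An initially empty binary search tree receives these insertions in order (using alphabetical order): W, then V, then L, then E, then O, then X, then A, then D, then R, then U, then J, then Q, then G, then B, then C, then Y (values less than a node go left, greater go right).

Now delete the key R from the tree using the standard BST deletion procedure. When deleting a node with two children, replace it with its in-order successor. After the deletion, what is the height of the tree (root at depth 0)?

W: root
V: left child of W (depth 1)
L: left child of V (depth 2)
E: left child of L (depth 3)
O: right child of L (depth 3)
X: right child of W (depth 1)
A: left child of E (depth 4)
D: right child of A (depth 5)
R: right child of O (depth 4)
U: right child of R (depth 5)
J: right child of E (depth 4)
Q: left child of R (depth 5)
G: left child of J (depth 5)
B: left child of D (depth 6)
C: right child of B (depth 7)
Y: right child of X (depth 2)

Delete R (two children — replace with in-order successor).
After deletion, deepest node is C at depth 7.

7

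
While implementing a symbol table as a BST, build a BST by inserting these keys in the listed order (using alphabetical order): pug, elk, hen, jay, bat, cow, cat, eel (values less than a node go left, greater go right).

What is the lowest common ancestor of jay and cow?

elk

pug: root
elk: left child of pug (depth 1)
hen: right child of elk (depth 2)
jay: right child of hen (depth 3)
bat: left child of elk (depth 2)
cow: right child of bat (depth 3)
cat: left child of cow (depth 4)
eel: right child of cow (depth 4)

Path to jay: pug → elk → hen → jay
Path to cow: pug → elk → bat → cow
The paths share a prefix ending at elk, then split left and right.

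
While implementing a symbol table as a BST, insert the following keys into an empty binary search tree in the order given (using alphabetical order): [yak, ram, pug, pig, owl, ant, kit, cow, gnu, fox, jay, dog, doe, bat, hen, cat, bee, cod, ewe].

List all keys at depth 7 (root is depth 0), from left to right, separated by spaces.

cow

Insert yak: tree is empty, so yak becomes the root.
Insert ram: ram < yak → go left. Place as left child of yak.
Insert pug: pug < yak → go left; pug < ram → go left. Place as left child of ram.
Insert pig: pig < yak → go left; pig < ram → go left; pig < pug → go left. Place as left child of pug.
Insert owl: owl < yak → go left; owl < ram → go left; owl < pug → go left; owl < pig → go left. Place as left child of pig.
Insert ant: ant < yak → go left; ant < ram → go left; ant < pug → go left; ant < pig → go left; ant < owl → go left. Place as left child of owl.
Insert kit: kit < yak → go left; kit < ram → go left; kit < pug → go left; kit < pig → go left; kit < owl → go left; kit > ant → go right. Place as right child of ant.
Insert cow: cow < yak → go left; cow < ram → go left; cow < pug → go left; cow < pig → go left; cow < owl → go left; cow > ant → go right; cow < kit → go left. Place as left child of kit.
Insert gnu: gnu < yak → go left; gnu < ram → go left; gnu < pug → go left; gnu < pig → go left; gnu < owl → go left; gnu > ant → go right; gnu < kit → go left; gnu > cow → go right. Place as right child of cow.
Insert fox: fox < yak → go left; fox < ram → go left; fox < pug → go left; fox < pig → go left; fox < owl → go left; fox > ant → go right; fox < kit → go left; fox > cow → go right; fox < gnu → go left. Place as left child of gnu.
Insert jay: jay < yak → go left; jay < ram → go left; jay < pug → go left; jay < pig → go left; jay < owl → go left; jay > ant → go right; jay < kit → go left; jay > cow → go right; jay > gnu → go right. Place as right child of gnu.
Insert dog: dog < yak → go left; dog < ram → go left; dog < pug → go left; dog < pig → go left; dog < owl → go left; dog > ant → go right; dog < kit → go left; dog > cow → go right; dog < gnu → go left; dog < fox → go left. Place as left child of fox.
Insert doe: doe < yak → go left; doe < ram → go left; doe < pug → go left; doe < pig → go left; doe < owl → go left; doe > ant → go right; doe < kit → go left; doe > cow → go right; doe < gnu → go left; doe < fox → go left; doe < dog → go left. Place as left child of dog.
Insert bat: bat < yak → go left; bat < ram → go left; bat < pug → go left; bat < pig → go left; bat < owl → go left; bat > ant → go right; bat < kit → go left; bat < cow → go left. Place as left child of cow.
Insert hen: hen < yak → go left; hen < ram → go left; hen < pug → go left; hen < pig → go left; hen < owl → go left; hen > ant → go right; hen < kit → go left; hen > cow → go right; hen > gnu → go right; hen < jay → go left. Place as left child of jay.
Insert cat: cat < yak → go left; cat < ram → go left; cat < pug → go left; cat < pig → go left; cat < owl → go left; cat > ant → go right; cat < kit → go left; cat < cow → go left; cat > bat → go right. Place as right child of bat.
Insert bee: bee < yak → go left; bee < ram → go left; bee < pug → go left; bee < pig → go left; bee < owl → go left; bee > ant → go right; bee < kit → go left; bee < cow → go left; bee > bat → go right; bee < cat → go left. Place as left child of cat.
Insert cod: cod < yak → go left; cod < ram → go left; cod < pug → go left; cod < pig → go left; cod < owl → go left; cod > ant → go right; cod < kit → go left; cod < cow → go left; cod > bat → go right; cod > cat → go right. Place as right child of cat.
Insert ewe: ewe < yak → go left; ewe < ram → go left; ewe < pug → go left; ewe < pig → go left; ewe < owl → go left; ewe > ant → go right; ewe < kit → go left; ewe > cow → go right; ewe < gnu → go left; ewe < fox → go left; ewe > dog → go right. Place as right child of dog.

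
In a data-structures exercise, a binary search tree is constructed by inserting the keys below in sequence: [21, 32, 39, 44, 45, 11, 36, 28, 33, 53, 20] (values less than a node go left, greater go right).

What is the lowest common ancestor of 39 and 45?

21: root
32: right child of 21 (depth 1)
39: right child of 32 (depth 2)
44: right child of 39 (depth 3)
45: right child of 44 (depth 4)
11: left child of 21 (depth 1)
36: left child of 39 (depth 3)
28: left child of 32 (depth 2)
33: left child of 36 (depth 4)
53: right child of 45 (depth 5)
20: right child of 11 (depth 2)

Path to 39: 21 → 32 → 39
Path to 45: 21 → 32 → 39 → 44 → 45
39 lies on both paths and is an ancestor of the other node.

39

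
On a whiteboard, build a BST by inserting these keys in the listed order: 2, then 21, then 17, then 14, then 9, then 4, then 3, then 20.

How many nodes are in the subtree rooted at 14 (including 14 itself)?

2: root
21: right child of 2 (depth 1)
17: left child of 21 (depth 2)
14: left child of 17 (depth 3)
9: left child of 14 (depth 4)
4: left child of 9 (depth 5)
3: left child of 4 (depth 6)
20: right child of 17 (depth 3)

Subtree rooted at 14 contains: 14, 9, 4, 3 — 4 nodes.

4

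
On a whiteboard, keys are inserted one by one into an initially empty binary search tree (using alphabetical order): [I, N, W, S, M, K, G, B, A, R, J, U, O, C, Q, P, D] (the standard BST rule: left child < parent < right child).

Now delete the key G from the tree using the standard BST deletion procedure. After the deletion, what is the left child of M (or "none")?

K

I: root
N: right child of I (depth 1)
W: right child of N (depth 2)
S: left child of W (depth 3)
M: left child of N (depth 2)
K: left child of M (depth 3)
G: left child of I (depth 1)
B: left child of G (depth 2)
A: left child of B (depth 3)
R: left child of S (depth 4)
J: left child of K (depth 4)
U: right child of S (depth 4)
O: left child of R (depth 5)
C: right child of B (depth 3)
Q: right child of O (depth 6)
P: left child of Q (depth 7)
D: right child of C (depth 4)

Delete G (at most one child — splice it out).
After deletion, M's left child: K.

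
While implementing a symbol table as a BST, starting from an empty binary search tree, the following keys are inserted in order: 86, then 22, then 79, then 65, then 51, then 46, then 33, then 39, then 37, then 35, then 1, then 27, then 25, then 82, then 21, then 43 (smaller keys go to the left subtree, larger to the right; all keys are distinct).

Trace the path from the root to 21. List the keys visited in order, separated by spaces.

86 22 1 21

86: root
22: left child of 86 (depth 1)
79: right child of 22 (depth 2)
65: left child of 79 (depth 3)
51: left child of 65 (depth 4)
46: left child of 51 (depth 5)
33: left child of 46 (depth 6)
39: right child of 33 (depth 7)
37: left child of 39 (depth 8)
35: left child of 37 (depth 9)
1: left child of 22 (depth 2)
27: left child of 33 (depth 7)
25: left child of 27 (depth 8)
82: right child of 79 (depth 3)
21: right child of 1 (depth 3)
43: right child of 39 (depth 8)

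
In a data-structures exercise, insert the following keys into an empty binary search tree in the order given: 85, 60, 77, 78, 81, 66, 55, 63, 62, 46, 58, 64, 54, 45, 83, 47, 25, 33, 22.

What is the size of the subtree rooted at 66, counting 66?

4

Insert 85: tree is empty, so 85 becomes the root.
Insert 60: 60 < 85 → go left. Place as left child of 85.
Insert 77: 77 < 85 → go left; 77 > 60 → go right. Place as right child of 60.
Insert 78: 78 < 85 → go left; 78 > 60 → go right; 78 > 77 → go right. Place as right child of 77.
Insert 81: 81 < 85 → go left; 81 > 60 → go right; 81 > 77 → go right; 81 > 78 → go right. Place as right child of 78.
Insert 66: 66 < 85 → go left; 66 > 60 → go right; 66 < 77 → go left. Place as left child of 77.
Insert 55: 55 < 85 → go left; 55 < 60 → go left. Place as left child of 60.
Insert 63: 63 < 85 → go left; 63 > 60 → go right; 63 < 77 → go left; 63 < 66 → go left. Place as left child of 66.
Insert 62: 62 < 85 → go left; 62 > 60 → go right; 62 < 77 → go left; 62 < 66 → go left; 62 < 63 → go left. Place as left child of 63.
Insert 46: 46 < 85 → go left; 46 < 60 → go left; 46 < 55 → go left. Place as left child of 55.
Insert 58: 58 < 85 → go left; 58 < 60 → go left; 58 > 55 → go right. Place as right child of 55.
Insert 64: 64 < 85 → go left; 64 > 60 → go right; 64 < 77 → go left; 64 < 66 → go left; 64 > 63 → go right. Place as right child of 63.
Insert 54: 54 < 85 → go left; 54 < 60 → go left; 54 < 55 → go left; 54 > 46 → go right. Place as right child of 46.
Insert 45: 45 < 85 → go left; 45 < 60 → go left; 45 < 55 → go left; 45 < 46 → go left. Place as left child of 46.
Insert 83: 83 < 85 → go left; 83 > 60 → go right; 83 > 77 → go right; 83 > 78 → go right; 83 > 81 → go right. Place as right child of 81.
Insert 47: 47 < 85 → go left; 47 < 60 → go left; 47 < 55 → go left; 47 > 46 → go right; 47 < 54 → go left. Place as left child of 54.
Insert 25: 25 < 85 → go left; 25 < 60 → go left; 25 < 55 → go left; 25 < 46 → go left; 25 < 45 → go left. Place as left child of 45.
Insert 33: 33 < 85 → go left; 33 < 60 → go left; 33 < 55 → go left; 33 < 46 → go left; 33 < 45 → go left; 33 > 25 → go right. Place as right child of 25.
Insert 22: 22 < 85 → go left; 22 < 60 → go left; 22 < 55 → go left; 22 < 46 → go left; 22 < 45 → go left; 22 < 25 → go left. Place as left child of 25.

Subtree rooted at 66 contains: 66, 63, 62, 64 — 4 nodes.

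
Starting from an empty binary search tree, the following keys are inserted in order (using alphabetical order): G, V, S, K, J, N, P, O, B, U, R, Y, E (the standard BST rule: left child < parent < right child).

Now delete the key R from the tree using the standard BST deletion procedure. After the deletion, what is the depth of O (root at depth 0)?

Insert G: tree is empty, so G becomes the root.
Insert V: V > G → go right. Place as right child of G.
Insert S: S > G → go right; S < V → go left. Place as left child of V.
Insert K: K > G → go right; K < V → go left; K < S → go left. Place as left child of S.
Insert J: J > G → go right; J < V → go left; J < S → go left; J < K → go left. Place as left child of K.
Insert N: N > G → go right; N < V → go left; N < S → go left; N > K → go right. Place as right child of K.
Insert P: P > G → go right; P < V → go left; P < S → go left; P > K → go right; P > N → go right. Place as right child of N.
Insert O: O > G → go right; O < V → go left; O < S → go left; O > K → go right; O > N → go right; O < P → go left. Place as left child of P.
Insert B: B < G → go left. Place as left child of G.
Insert U: U > G → go right; U < V → go left; U > S → go right. Place as right child of S.
Insert R: R > G → go right; R < V → go left; R < S → go left; R > K → go right; R > N → go right; R > P → go right. Place as right child of P.
Insert Y: Y > G → go right; Y > V → go right. Place as right child of V.
Insert E: E < G → go left; E > B → go right. Place as right child of B.

Delete R (at most one child — splice it out).
After deletion, path to O: G → V → S → K → N → P → O.

6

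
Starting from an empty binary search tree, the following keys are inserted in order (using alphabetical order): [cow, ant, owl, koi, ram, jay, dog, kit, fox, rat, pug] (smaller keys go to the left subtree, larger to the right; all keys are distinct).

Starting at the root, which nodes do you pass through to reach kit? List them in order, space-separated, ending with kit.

cow owl koi jay kit

Insert cow: tree is empty, so cow becomes the root.
Insert ant: ant < cow → go left. Place as left child of cow.
Insert owl: owl > cow → go right. Place as right child of cow.
Insert koi: koi > cow → go right; koi < owl → go left. Place as left child of owl.
Insert ram: ram > cow → go right; ram > owl → go right. Place as right child of owl.
Insert jay: jay > cow → go right; jay < owl → go left; jay < koi → go left. Place as left child of koi.
Insert dog: dog > cow → go right; dog < owl → go left; dog < koi → go left; dog < jay → go left. Place as left child of jay.
Insert kit: kit > cow → go right; kit < owl → go left; kit < koi → go left; kit > jay → go right. Place as right child of jay.
Insert fox: fox > cow → go right; fox < owl → go left; fox < koi → go left; fox < jay → go left; fox > dog → go right. Place as right child of dog.
Insert rat: rat > cow → go right; rat > owl → go right; rat > ram → go right. Place as right child of ram.
Insert pug: pug > cow → go right; pug > owl → go right; pug < ram → go left. Place as left child of ram.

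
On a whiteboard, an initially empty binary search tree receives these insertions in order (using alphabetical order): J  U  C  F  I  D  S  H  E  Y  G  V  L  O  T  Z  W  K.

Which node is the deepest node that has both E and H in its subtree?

F

Insert J: tree is empty, so J becomes the root.
Insert U: U > J → go right. Place as right child of J.
Insert C: C < J → go left. Place as left child of J.
Insert F: F < J → go left; F > C → go right. Place as right child of C.
Insert I: I < J → go left; I > C → go right; I > F → go right. Place as right child of F.
Insert D: D < J → go left; D > C → go right; D < F → go left. Place as left child of F.
Insert S: S > J → go right; S < U → go left. Place as left child of U.
Insert H: H < J → go left; H > C → go right; H > F → go right; H < I → go left. Place as left child of I.
Insert E: E < J → go left; E > C → go right; E < F → go left; E > D → go right. Place as right child of D.
Insert Y: Y > J → go right; Y > U → go right. Place as right child of U.
Insert G: G < J → go left; G > C → go right; G > F → go right; G < I → go left; G < H → go left. Place as left child of H.
Insert V: V > J → go right; V > U → go right; V < Y → go left. Place as left child of Y.
Insert L: L > J → go right; L < U → go left; L < S → go left. Place as left child of S.
Insert O: O > J → go right; O < U → go left; O < S → go left; O > L → go right. Place as right child of L.
Insert T: T > J → go right; T < U → go left; T > S → go right. Place as right child of S.
Insert Z: Z > J → go right; Z > U → go right; Z > Y → go right. Place as right child of Y.
Insert W: W > J → go right; W > U → go right; W < Y → go left; W > V → go right. Place as right child of V.
Insert K: K > J → go right; K < U → go left; K < S → go left; K < L → go left. Place as left child of L.

Path to E: J → C → F → D → E
Path to H: J → C → F → I → H
The paths share a prefix ending at F, then split left and right.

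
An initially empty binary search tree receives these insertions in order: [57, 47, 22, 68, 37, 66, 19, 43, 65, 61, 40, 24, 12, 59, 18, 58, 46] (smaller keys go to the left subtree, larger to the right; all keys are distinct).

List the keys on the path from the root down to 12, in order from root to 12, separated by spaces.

57 47 22 19 12

57: root
47: left child of 57 (depth 1)
22: left child of 47 (depth 2)
68: right child of 57 (depth 1)
37: right child of 22 (depth 3)
66: left child of 68 (depth 2)
19: left child of 22 (depth 3)
43: right child of 37 (depth 4)
65: left child of 66 (depth 3)
61: left child of 65 (depth 4)
40: left child of 43 (depth 5)
24: left child of 37 (depth 4)
12: left child of 19 (depth 4)
59: left child of 61 (depth 5)
18: right child of 12 (depth 5)
58: left child of 59 (depth 6)
46: right child of 43 (depth 5)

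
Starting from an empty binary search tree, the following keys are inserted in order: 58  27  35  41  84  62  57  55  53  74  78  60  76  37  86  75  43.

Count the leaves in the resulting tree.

5

Resulting structure (node: left, right):
  58: L=27, R=84
  27: L=–, R=35
  35: L=–, R=41
  41: L=37, R=57
  84: L=62, R=86
  62: L=60, R=74
  57: L=55, R=–
  55: L=53, R=–
  53: L=43, R=–
  74: L=–, R=78
  78: L=76, R=–
  60: L=–, R=–
  76: L=75, R=–
  37: L=–, R=–
  86: L=–, R=–
  75: L=–, R=–
  43: L=–, R=–

Leaves: 37, 43, 60, 75, 86 — 5 in total.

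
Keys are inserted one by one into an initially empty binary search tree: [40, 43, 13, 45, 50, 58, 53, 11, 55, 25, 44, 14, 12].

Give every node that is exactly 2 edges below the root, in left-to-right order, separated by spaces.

40: root
43: right child of 40 (depth 1)
13: left child of 40 (depth 1)
45: right child of 43 (depth 2)
50: right child of 45 (depth 3)
58: right child of 50 (depth 4)
53: left child of 58 (depth 5)
11: left child of 13 (depth 2)
55: right child of 53 (depth 6)
25: right child of 13 (depth 2)
44: left child of 45 (depth 3)
14: left child of 25 (depth 3)
12: right child of 11 (depth 3)

11 25 45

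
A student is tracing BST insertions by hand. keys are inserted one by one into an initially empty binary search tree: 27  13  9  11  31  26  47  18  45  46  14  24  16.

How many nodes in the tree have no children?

4

Insert 27: tree is empty, so 27 becomes the root.
Insert 13: 13 < 27 → go left. Place as left child of 27.
Insert 9: 9 < 27 → go left; 9 < 13 → go left. Place as left child of 13.
Insert 11: 11 < 27 → go left; 11 < 13 → go left; 11 > 9 → go right. Place as right child of 9.
Insert 31: 31 > 27 → go right. Place as right child of 27.
Insert 26: 26 < 27 → go left; 26 > 13 → go right. Place as right child of 13.
Insert 47: 47 > 27 → go right; 47 > 31 → go right. Place as right child of 31.
Insert 18: 18 < 27 → go left; 18 > 13 → go right; 18 < 26 → go left. Place as left child of 26.
Insert 45: 45 > 27 → go right; 45 > 31 → go right; 45 < 47 → go left. Place as left child of 47.
Insert 46: 46 > 27 → go right; 46 > 31 → go right; 46 < 47 → go left; 46 > 45 → go right. Place as right child of 45.
Insert 14: 14 < 27 → go left; 14 > 13 → go right; 14 < 26 → go left; 14 < 18 → go left. Place as left child of 18.
Insert 24: 24 < 27 → go left; 24 > 13 → go right; 24 < 26 → go left; 24 > 18 → go right. Place as right child of 18.
Insert 16: 16 < 27 → go left; 16 > 13 → go right; 16 < 26 → go left; 16 < 18 → go left; 16 > 14 → go right. Place as right child of 14.

Leaves: 11, 16, 24, 46 — 4 in total.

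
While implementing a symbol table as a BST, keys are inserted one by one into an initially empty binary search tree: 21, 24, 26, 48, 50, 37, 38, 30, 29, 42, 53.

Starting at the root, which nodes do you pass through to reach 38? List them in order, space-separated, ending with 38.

21 24 26 48 37 38

21: root
24: right child of 21 (depth 1)
26: right child of 24 (depth 2)
48: right child of 26 (depth 3)
50: right child of 48 (depth 4)
37: left child of 48 (depth 4)
38: right child of 37 (depth 5)
30: left child of 37 (depth 5)
29: left child of 30 (depth 6)
42: right child of 38 (depth 6)
53: right child of 50 (depth 5)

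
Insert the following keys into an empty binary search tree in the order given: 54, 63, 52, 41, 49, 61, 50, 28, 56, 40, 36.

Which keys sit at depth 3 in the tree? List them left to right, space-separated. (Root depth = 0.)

54: root
63: right child of 54 (depth 1)
52: left child of 54 (depth 1)
41: left child of 52 (depth 2)
49: right child of 41 (depth 3)
61: left child of 63 (depth 2)
50: right child of 49 (depth 4)
28: left child of 41 (depth 3)
56: left child of 61 (depth 3)
40: right child of 28 (depth 4)
36: left child of 40 (depth 5)

28 49 56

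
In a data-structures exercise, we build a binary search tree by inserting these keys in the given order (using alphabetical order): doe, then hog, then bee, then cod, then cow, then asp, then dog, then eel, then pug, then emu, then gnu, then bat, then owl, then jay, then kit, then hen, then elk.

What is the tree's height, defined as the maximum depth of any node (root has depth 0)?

6

Resulting structure (node: left, right):
  doe: L=bee, R=hog
  hog: L=dog, R=pug
  bee: L=asp, R=cod
  cod: L=–, R=cow
  cow: L=–, R=–
  asp: L=–, R=bat
  dog: L=–, R=eel
  eel: L=–, R=emu
  pug: L=owl, R=–
  emu: L=elk, R=gnu
  gnu: L=–, R=hen
  bat: L=–, R=–
  owl: L=jay, R=–
  jay: L=–, R=kit
  kit: L=–, R=–
  hen: L=–, R=–
  elk: L=–, R=–

The deepest node is hen at depth 6.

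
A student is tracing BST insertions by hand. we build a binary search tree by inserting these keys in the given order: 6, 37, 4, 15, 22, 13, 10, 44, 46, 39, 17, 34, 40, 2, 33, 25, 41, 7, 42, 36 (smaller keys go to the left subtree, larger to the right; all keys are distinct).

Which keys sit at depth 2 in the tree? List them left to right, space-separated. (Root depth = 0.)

6: root
37: right child of 6 (depth 1)
4: left child of 6 (depth 1)
15: left child of 37 (depth 2)
22: right child of 15 (depth 3)
13: left child of 15 (depth 3)
10: left child of 13 (depth 4)
44: right child of 37 (depth 2)
46: right child of 44 (depth 3)
39: left child of 44 (depth 3)
17: left child of 22 (depth 4)
34: right child of 22 (depth 4)
40: right child of 39 (depth 4)
2: left child of 4 (depth 2)
33: left child of 34 (depth 5)
25: left child of 33 (depth 6)
41: right child of 40 (depth 5)
7: left child of 10 (depth 5)
42: right child of 41 (depth 6)
36: right child of 34 (depth 5)

2 15 44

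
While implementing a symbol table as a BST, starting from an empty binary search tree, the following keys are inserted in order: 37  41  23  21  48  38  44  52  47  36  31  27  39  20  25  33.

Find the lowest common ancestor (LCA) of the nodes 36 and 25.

36

37: root
41: right child of 37 (depth 1)
23: left child of 37 (depth 1)
21: left child of 23 (depth 2)
48: right child of 41 (depth 2)
38: left child of 41 (depth 2)
44: left child of 48 (depth 3)
52: right child of 48 (depth 3)
47: right child of 44 (depth 4)
36: right child of 23 (depth 2)
31: left child of 36 (depth 3)
27: left child of 31 (depth 4)
39: right child of 38 (depth 3)
20: left child of 21 (depth 3)
25: left child of 27 (depth 5)
33: right child of 31 (depth 4)

Path to 36: 37 → 23 → 36
Path to 25: 37 → 23 → 36 → 31 → 27 → 25
36 lies on both paths and is an ancestor of the other node.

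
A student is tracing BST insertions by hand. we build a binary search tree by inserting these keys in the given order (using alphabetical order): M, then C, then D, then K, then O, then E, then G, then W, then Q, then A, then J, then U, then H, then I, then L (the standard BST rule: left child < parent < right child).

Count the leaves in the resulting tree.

4

Resulting structure (node: left, right):
  M: L=C, R=O
  C: L=A, R=D
  D: L=–, R=K
  K: L=E, R=L
  O: L=–, R=W
  E: L=–, R=G
  G: L=–, R=J
  W: L=Q, R=–
  Q: L=–, R=U
  A: L=–, R=–
  J: L=H, R=–
  U: L=–, R=–
  H: L=–, R=I
  I: L=–, R=–
  L: L=–, R=–

Leaves: A, I, L, U — 4 in total.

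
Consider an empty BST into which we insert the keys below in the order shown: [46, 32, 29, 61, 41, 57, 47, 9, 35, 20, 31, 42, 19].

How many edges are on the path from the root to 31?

3

Resulting structure (node: left, right):
  46: L=32, R=61
  32: L=29, R=41
  29: L=9, R=31
  61: L=57, R=–
  41: L=35, R=42
  57: L=47, R=–
  47: L=–, R=–
  9: L=–, R=20
  35: L=–, R=–
  20: L=19, R=–
  31: L=–, R=–
  42: L=–, R=–
  19: L=–, R=–

Path to 31: 46 → 32 → 29 → 31, which is 3 edges.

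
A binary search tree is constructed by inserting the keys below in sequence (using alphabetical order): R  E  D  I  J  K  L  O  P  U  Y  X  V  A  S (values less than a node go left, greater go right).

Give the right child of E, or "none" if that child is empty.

R: root
E: left child of R (depth 1)
D: left child of E (depth 2)
I: right child of E (depth 2)
J: right child of I (depth 3)
K: right child of J (depth 4)
L: right child of K (depth 5)
O: right child of L (depth 6)
P: right child of O (depth 7)
U: right child of R (depth 1)
Y: right child of U (depth 2)
X: left child of Y (depth 3)
V: left child of X (depth 4)
A: left child of D (depth 3)
S: left child of U (depth 2)

I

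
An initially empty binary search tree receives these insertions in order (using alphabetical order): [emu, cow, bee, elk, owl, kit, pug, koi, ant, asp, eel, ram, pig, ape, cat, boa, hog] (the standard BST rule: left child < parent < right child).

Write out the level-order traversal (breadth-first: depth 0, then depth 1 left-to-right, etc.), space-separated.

Insert emu: tree is empty, so emu becomes the root.
Insert cow: cow < emu → go left. Place as left child of emu.
Insert bee: bee < emu → go left; bee < cow → go left. Place as left child of cow.
Insert elk: elk < emu → go left; elk > cow → go right. Place as right child of cow.
Insert owl: owl > emu → go right. Place as right child of emu.
Insert kit: kit > emu → go right; kit < owl → go left. Place as left child of owl.
Insert pug: pug > emu → go right; pug > owl → go right. Place as right child of owl.
Insert koi: koi > emu → go right; koi < owl → go left; koi > kit → go right. Place as right child of kit.
Insert ant: ant < emu → go left; ant < cow → go left; ant < bee → go left. Place as left child of bee.
Insert asp: asp < emu → go left; asp < cow → go left; asp < bee → go left; asp > ant → go right. Place as right child of ant.
Insert eel: eel < emu → go left; eel > cow → go right; eel < elk → go left. Place as left child of elk.
Insert ram: ram > emu → go right; ram > owl → go right; ram > pug → go right. Place as right child of pug.
Insert pig: pig > emu → go right; pig > owl → go right; pig < pug → go left. Place as left child of pug.
Insert ape: ape < emu → go left; ape < cow → go left; ape < bee → go left; ape > ant → go right; ape < asp → go left. Place as left child of asp.
Insert cat: cat < emu → go left; cat < cow → go left; cat > bee → go right. Place as right child of bee.
Insert boa: boa < emu → go left; boa < cow → go left; boa > bee → go right; boa < cat → go left. Place as left child of cat.
Insert hog: hog > emu → go right; hog < owl → go left; hog < kit → go left. Place as left child of kit.

emu cow owl bee elk kit pug ant cat eel hog koi pig ram asp boa ape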